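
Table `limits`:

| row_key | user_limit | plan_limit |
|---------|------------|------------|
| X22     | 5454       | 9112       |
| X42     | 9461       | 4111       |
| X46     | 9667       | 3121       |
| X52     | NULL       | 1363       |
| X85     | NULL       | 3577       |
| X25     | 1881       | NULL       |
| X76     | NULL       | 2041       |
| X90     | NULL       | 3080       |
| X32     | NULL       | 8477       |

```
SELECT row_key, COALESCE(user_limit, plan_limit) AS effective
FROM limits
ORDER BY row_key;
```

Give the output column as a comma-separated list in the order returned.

row_key=X22: user_limit=5454 → 5454
row_key=X25: user_limit=1881 → 1881
row_key=X32: user_limit=NULL, plan_limit=8477 → 8477
row_key=X42: user_limit=9461 → 9461
row_key=X46: user_limit=9667 → 9667
row_key=X52: user_limit=NULL, plan_limit=1363 → 1363
row_key=X76: user_limit=NULL, plan_limit=2041 → 2041
row_key=X85: user_limit=NULL, plan_limit=3577 → 3577
row_key=X90: user_limit=NULL, plan_limit=3080 → 3080

5454, 1881, 8477, 9461, 9667, 1363, 2041, 3577, 3080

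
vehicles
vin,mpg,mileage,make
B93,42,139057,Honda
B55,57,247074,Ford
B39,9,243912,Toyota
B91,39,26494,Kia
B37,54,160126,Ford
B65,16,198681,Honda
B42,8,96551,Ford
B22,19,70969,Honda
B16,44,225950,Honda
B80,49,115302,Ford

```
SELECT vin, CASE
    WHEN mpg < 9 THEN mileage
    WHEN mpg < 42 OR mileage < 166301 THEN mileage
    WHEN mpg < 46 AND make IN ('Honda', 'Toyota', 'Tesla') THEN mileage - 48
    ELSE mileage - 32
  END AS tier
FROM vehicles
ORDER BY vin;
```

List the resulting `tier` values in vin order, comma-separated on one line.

225902, 70969, 160126, 243912, 96551, 247042, 198681, 115302, 26494, 139057

vin=B16: mpg < 46 AND make IN ('Honda', 'Toyota', 'Tesla') → 225902
vin=B22: mpg < 42 OR mileage < 166301 → 70969
vin=B37: mpg < 42 OR mileage < 166301 → 160126
vin=B39: mpg < 42 OR mileage < 166301 → 243912
vin=B42: mpg < 9 → 96551
vin=B55: ELSE → 247042
vin=B65: mpg < 42 OR mileage < 166301 → 198681
vin=B80: mpg < 42 OR mileage < 166301 → 115302
vin=B91: mpg < 42 OR mileage < 166301 → 26494
vin=B93: mpg < 42 OR mileage < 166301 → 139057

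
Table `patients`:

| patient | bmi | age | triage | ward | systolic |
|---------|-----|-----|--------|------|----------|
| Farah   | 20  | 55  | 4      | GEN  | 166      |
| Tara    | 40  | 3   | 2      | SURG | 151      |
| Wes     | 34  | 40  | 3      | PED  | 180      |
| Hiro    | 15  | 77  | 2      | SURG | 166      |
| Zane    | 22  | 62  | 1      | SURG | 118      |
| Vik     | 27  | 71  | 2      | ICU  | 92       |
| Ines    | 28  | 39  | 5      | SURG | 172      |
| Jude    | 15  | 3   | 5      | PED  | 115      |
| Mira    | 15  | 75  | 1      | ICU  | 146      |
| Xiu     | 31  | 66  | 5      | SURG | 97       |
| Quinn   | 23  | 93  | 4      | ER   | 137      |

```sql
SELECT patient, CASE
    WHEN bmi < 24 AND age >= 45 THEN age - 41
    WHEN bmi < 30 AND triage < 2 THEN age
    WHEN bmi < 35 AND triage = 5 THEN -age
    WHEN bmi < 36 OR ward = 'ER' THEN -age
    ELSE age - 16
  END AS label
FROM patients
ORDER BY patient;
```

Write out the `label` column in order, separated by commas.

14, 36, -39, -3, 34, 52, -13, -71, -40, -66, 21

patient=Farah: bmi < 24 AND age >= 45 → 14
patient=Hiro: bmi < 24 AND age >= 45 → 36
patient=Ines: bmi < 35 AND triage = 5 → -39
patient=Jude: bmi < 35 AND triage = 5 → -3
patient=Mira: bmi < 24 AND age >= 45 → 34
patient=Quinn: bmi < 24 AND age >= 45 → 52
patient=Tara: ELSE → -13
patient=Vik: bmi < 36 OR ward = 'ER' → -71
patient=Wes: bmi < 36 OR ward = 'ER' → -40
patient=Xiu: bmi < 35 AND triage = 5 → -66
patient=Zane: bmi < 24 AND age >= 45 → 21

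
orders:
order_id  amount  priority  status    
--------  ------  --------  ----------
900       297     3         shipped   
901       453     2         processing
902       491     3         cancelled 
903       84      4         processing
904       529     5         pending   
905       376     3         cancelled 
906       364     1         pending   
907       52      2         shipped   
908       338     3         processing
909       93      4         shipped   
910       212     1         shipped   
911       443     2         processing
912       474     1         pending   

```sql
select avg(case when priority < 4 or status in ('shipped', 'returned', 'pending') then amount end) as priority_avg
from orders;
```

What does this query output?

order_id=900: ✓ → 297
order_id=901: ✓ → 453
order_id=902: ✓ → 491
order_id=903: ✗
order_id=904: ✓ → 529
order_id=905: ✓ → 376
order_id=906: ✓ → 364
order_id=907: ✓ → 52
order_id=908: ✓ → 338
order_id=909: ✓ → 93
order_id=910: ✓ → 212
order_id=911: ✓ → 443
order_id=912: ✓ → 474
priority_avg = (297 + 453 + 491 + 529 + 376 + 364 + 52 + 338 + 93 + 212 + 443 + 474) / 12 = 343.5

343.5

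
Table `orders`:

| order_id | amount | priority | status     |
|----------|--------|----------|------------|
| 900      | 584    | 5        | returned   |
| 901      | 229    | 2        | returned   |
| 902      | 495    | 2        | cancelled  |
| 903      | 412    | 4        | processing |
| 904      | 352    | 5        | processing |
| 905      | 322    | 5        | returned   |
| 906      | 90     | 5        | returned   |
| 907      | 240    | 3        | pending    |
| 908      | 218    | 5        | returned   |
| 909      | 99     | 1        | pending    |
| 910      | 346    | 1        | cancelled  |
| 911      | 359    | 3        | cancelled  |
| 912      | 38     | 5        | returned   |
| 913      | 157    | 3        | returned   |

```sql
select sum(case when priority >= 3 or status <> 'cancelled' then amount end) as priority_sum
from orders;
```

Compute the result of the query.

3100

order_id=900: ✓ → 584
order_id=901: ✓ → 229
order_id=902: ✗
order_id=903: ✓ → 412
order_id=904: ✓ → 352
order_id=905: ✓ → 322
order_id=906: ✓ → 90
order_id=907: ✓ → 240
order_id=908: ✓ → 218
order_id=909: ✓ → 99
order_id=910: ✗
order_id=911: ✓ → 359
order_id=912: ✓ → 38
order_id=913: ✓ → 157
priority_sum = 584 + 229 + 412 + 352 + 322 + 90 + 240 + 218 + 99 + 359 + 38 + 157 = 3100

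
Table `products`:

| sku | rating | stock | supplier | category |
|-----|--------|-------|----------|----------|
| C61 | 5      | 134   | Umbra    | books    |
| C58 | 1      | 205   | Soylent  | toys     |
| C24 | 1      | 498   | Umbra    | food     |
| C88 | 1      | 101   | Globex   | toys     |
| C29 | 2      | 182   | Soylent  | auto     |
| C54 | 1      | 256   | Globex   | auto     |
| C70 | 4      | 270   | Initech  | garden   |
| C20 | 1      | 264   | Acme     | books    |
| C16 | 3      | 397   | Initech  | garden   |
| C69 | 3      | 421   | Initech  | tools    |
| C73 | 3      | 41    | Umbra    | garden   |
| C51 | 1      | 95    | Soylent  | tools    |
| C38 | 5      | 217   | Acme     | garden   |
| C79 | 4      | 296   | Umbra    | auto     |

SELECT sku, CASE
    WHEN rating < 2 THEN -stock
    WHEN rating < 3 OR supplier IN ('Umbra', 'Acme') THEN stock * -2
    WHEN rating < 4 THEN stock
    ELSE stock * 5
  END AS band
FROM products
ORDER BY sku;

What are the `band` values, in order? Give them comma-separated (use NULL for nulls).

sku=C16: rating < 4 → 397
sku=C20: rating < 2 → -264
sku=C24: rating < 2 → -498
sku=C29: rating < 3 OR supplier IN ('Umbra', 'Acme') → -364
sku=C38: rating < 3 OR supplier IN ('Umbra', 'Acme') → -434
sku=C51: rating < 2 → -95
sku=C54: rating < 2 → -256
sku=C58: rating < 2 → -205
sku=C61: rating < 3 OR supplier IN ('Umbra', 'Acme') → -268
sku=C69: rating < 4 → 421
sku=C70: ELSE → 1350
sku=C73: rating < 3 OR supplier IN ('Umbra', 'Acme') → -82
sku=C79: rating < 3 OR supplier IN ('Umbra', 'Acme') → -592
sku=C88: rating < 2 → -101

397, -264, -498, -364, -434, -95, -256, -205, -268, 421, 1350, -82, -592, -101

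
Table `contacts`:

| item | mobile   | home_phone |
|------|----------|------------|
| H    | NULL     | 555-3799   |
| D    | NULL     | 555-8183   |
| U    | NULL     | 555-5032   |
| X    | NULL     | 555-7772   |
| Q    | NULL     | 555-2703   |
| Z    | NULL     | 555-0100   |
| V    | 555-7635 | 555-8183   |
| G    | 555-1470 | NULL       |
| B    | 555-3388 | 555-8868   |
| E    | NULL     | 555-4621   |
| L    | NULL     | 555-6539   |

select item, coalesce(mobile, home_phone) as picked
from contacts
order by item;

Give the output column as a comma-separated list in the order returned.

item=B: mobile=555-3388 → 555-3388
item=D: mobile=NULL, home_phone=555-8183 → 555-8183
item=E: mobile=NULL, home_phone=555-4621 → 555-4621
item=G: mobile=555-1470 → 555-1470
item=H: mobile=NULL, home_phone=555-3799 → 555-3799
item=L: mobile=NULL, home_phone=555-6539 → 555-6539
item=Q: mobile=NULL, home_phone=555-2703 → 555-2703
item=U: mobile=NULL, home_phone=555-5032 → 555-5032
item=V: mobile=555-7635 → 555-7635
item=X: mobile=NULL, home_phone=555-7772 → 555-7772
item=Z: mobile=NULL, home_phone=555-0100 → 555-0100

555-3388, 555-8183, 555-4621, 555-1470, 555-3799, 555-6539, 555-2703, 555-5032, 555-7635, 555-7772, 555-0100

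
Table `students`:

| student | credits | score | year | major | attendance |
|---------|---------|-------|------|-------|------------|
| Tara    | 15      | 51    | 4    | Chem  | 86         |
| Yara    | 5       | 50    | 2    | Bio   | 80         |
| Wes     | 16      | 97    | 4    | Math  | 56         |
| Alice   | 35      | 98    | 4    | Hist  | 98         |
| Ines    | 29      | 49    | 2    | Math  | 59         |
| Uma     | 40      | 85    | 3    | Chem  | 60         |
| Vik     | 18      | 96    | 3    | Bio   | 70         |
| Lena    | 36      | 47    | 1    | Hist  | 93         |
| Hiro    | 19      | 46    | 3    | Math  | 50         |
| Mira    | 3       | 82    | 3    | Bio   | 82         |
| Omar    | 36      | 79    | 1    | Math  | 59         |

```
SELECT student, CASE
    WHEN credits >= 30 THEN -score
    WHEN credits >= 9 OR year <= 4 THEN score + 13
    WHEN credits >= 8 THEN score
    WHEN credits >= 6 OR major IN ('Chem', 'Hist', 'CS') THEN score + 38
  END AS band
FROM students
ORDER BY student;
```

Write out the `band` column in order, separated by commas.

-98, 59, 62, -47, 95, -79, 64, -85, 109, 110, 63

student=Alice: credits >= 30 → -98
student=Hiro: credits >= 9 OR year <= 4 → 59
student=Ines: credits >= 9 OR year <= 4 → 62
student=Lena: credits >= 30 → -47
student=Mira: credits >= 9 OR year <= 4 → 95
student=Omar: credits >= 30 → -79
student=Tara: credits >= 9 OR year <= 4 → 64
student=Uma: credits >= 30 → -85
student=Vik: credits >= 9 OR year <= 4 → 109
student=Wes: credits >= 9 OR year <= 4 → 110
student=Yara: credits >= 9 OR year <= 4 → 63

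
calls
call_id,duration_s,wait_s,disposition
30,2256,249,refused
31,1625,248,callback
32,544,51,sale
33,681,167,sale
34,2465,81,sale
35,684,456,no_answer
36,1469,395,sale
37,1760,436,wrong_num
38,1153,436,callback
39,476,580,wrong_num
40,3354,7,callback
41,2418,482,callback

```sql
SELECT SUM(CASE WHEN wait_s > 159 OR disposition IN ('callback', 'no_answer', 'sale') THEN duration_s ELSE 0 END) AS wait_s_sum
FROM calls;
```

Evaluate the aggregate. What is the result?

call_id=30: ✓ → 2256
call_id=31: ✓ → 1625
call_id=32: ✓ → 544
call_id=33: ✓ → 681
call_id=34: ✓ → 2465
call_id=35: ✓ → 684
call_id=36: ✓ → 1469
call_id=37: ✓ → 1760
call_id=38: ✓ → 1153
call_id=39: ✓ → 476
call_id=40: ✓ → 3354
call_id=41: ✓ → 2418
wait_s_sum = 2256 + 1625 + 544 + 681 + 2465 + 684 + 1469 + 1760 + 1153 + 476 + 3354 + 2418 = 18885

18885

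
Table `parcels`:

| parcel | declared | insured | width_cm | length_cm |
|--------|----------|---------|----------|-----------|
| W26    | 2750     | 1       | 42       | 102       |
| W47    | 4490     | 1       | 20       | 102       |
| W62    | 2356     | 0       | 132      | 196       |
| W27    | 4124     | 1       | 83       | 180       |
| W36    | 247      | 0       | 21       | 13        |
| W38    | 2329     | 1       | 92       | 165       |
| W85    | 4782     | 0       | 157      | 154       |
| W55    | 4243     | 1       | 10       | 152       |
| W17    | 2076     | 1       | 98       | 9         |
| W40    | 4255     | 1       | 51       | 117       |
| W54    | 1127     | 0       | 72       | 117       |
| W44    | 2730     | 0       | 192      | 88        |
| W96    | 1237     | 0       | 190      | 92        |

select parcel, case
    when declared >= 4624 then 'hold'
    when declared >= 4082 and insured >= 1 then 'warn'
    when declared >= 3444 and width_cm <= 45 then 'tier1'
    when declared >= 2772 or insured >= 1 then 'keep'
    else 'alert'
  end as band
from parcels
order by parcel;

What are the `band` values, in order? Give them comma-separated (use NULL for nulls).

keep, keep, warn, alert, keep, warn, alert, warn, alert, warn, alert, hold, alert

parcel=W17: declared >= 2772 or insured >= 1 → keep
parcel=W26: declared >= 2772 or insured >= 1 → keep
parcel=W27: declared >= 4082 and insured >= 1 → warn
parcel=W36: ELSE → alert
parcel=W38: declared >= 2772 or insured >= 1 → keep
parcel=W40: declared >= 4082 and insured >= 1 → warn
parcel=W44: ELSE → alert
parcel=W47: declared >= 4082 and insured >= 1 → warn
parcel=W54: ELSE → alert
parcel=W55: declared >= 4082 and insured >= 1 → warn
parcel=W62: ELSE → alert
parcel=W85: declared >= 4624 → hold
parcel=W96: ELSE → alert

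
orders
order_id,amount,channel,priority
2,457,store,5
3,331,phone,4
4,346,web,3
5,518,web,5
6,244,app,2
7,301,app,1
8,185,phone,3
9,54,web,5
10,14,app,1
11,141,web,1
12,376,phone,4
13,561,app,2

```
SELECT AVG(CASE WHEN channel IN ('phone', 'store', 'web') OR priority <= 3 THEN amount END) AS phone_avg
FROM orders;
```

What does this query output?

294

order_id=2: ✓ → 457
order_id=3: ✓ → 331
order_id=4: ✓ → 346
order_id=5: ✓ → 518
order_id=6: ✓ → 244
order_id=7: ✓ → 301
order_id=8: ✓ → 185
order_id=9: ✓ → 54
order_id=10: ✓ → 14
order_id=11: ✓ → 141
order_id=12: ✓ → 376
order_id=13: ✓ → 561
phone_avg = (457 + 331 + 346 + 518 + 244 + 301 + 185 + 54 + 14 + 141 + 376 + 561) / 12 = 294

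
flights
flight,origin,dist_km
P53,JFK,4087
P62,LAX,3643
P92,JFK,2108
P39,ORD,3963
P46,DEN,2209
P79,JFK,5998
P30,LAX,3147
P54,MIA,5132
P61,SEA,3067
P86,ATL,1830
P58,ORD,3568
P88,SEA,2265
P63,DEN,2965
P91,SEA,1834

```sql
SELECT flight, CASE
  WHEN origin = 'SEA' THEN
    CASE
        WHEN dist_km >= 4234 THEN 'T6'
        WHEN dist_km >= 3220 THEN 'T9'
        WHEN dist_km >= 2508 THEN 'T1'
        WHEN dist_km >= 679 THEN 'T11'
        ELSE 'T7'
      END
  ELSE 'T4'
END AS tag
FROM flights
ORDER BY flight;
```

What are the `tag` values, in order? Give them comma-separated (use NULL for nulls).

flight=P30: origin='LAX' → outer ELSE → T4
flight=P39: origin='ORD' → outer ELSE → T4
flight=P46: origin='DEN' → outer ELSE → T4
flight=P53: origin='JFK' → outer ELSE → T4
flight=P54: origin='MIA' → outer ELSE → T4
flight=P58: origin='ORD' → outer ELSE → T4
flight=P61: origin='SEA' → inner[dist_km >= 2508] → T1
flight=P62: origin='LAX' → outer ELSE → T4
flight=P63: origin='DEN' → outer ELSE → T4
flight=P79: origin='JFK' → outer ELSE → T4
flight=P86: origin='ATL' → outer ELSE → T4
flight=P88: origin='SEA' → inner[dist_km >= 679] → T11
flight=P91: origin='SEA' → inner[dist_km >= 679] → T11
flight=P92: origin='JFK' → outer ELSE → T4

T4, T4, T4, T4, T4, T4, T1, T4, T4, T4, T4, T11, T11, T4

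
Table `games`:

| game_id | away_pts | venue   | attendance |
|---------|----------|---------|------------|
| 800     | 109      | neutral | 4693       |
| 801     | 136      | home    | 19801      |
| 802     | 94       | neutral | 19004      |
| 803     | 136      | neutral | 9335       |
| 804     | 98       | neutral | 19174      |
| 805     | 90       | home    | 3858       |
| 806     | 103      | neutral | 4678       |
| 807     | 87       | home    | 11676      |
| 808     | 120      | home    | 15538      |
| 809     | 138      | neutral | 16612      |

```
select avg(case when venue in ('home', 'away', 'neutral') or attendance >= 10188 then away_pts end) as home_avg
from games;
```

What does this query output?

111.1

game_id=800: ✓ → 109
game_id=801: ✓ → 136
game_id=802: ✓ → 94
game_id=803: ✓ → 136
game_id=804: ✓ → 98
game_id=805: ✓ → 90
game_id=806: ✓ → 103
game_id=807: ✓ → 87
game_id=808: ✓ → 120
game_id=809: ✓ → 138
home_avg = (109 + 136 + 94 + 136 + 98 + 90 + 103 + 87 + 120 + 138) / 10 = 111.1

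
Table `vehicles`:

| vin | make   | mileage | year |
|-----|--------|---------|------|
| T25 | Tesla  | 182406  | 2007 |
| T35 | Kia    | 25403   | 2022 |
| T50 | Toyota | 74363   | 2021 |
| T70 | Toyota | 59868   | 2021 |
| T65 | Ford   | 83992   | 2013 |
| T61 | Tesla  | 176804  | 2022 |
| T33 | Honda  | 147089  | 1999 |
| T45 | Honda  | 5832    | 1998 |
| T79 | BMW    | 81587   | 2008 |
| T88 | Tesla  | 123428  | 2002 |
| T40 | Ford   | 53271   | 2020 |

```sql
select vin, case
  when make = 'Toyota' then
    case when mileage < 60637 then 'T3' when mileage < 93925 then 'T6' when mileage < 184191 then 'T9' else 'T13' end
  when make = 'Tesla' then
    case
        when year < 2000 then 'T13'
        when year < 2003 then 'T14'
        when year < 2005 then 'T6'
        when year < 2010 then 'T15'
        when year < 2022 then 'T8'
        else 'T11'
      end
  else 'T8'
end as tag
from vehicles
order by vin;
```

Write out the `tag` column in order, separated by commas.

vin=T25: make='Tesla' → inner[year < 2010] → T15
vin=T33: make='Honda' → outer ELSE → T8
vin=T35: make='Kia' → outer ELSE → T8
vin=T40: make='Ford' → outer ELSE → T8
vin=T45: make='Honda' → outer ELSE → T8
vin=T50: make='Toyota' → inner[mileage < 93925] → T6
vin=T61: make='Tesla' → inner[ELSE] → T11
vin=T65: make='Ford' → outer ELSE → T8
vin=T70: make='Toyota' → inner[mileage < 60637] → T3
vin=T79: make='BMW' → outer ELSE → T8
vin=T88: make='Tesla' → inner[year < 2003] → T14

T15, T8, T8, T8, T8, T6, T11, T8, T3, T8, T14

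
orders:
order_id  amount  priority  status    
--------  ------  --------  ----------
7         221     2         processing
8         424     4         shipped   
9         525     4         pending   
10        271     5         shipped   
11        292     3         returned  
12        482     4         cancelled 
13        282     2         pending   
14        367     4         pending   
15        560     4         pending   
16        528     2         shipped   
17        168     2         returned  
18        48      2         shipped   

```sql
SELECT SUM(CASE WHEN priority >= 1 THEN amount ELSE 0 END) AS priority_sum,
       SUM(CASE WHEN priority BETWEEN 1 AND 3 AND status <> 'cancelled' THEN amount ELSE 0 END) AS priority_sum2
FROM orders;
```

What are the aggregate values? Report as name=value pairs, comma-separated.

priority_sum=4168, priority_sum2=1539

[priority_sum: priority >= 1]
order_id=7: ✓ → 221
order_id=8: ✓ → 424
order_id=9: ✓ → 525
order_id=10: ✓ → 271
order_id=11: ✓ → 292
order_id=12: ✓ → 482
order_id=13: ✓ → 282
order_id=14: ✓ → 367
order_id=15: ✓ → 560
order_id=16: ✓ → 528
order_id=17: ✓ → 168
order_id=18: ✓ → 48
priority_sum = 221 + 424 + 525 + 271 + 292 + 482 + 282 + 367 + 560 + 528 + 168 + 48 = 4168
—
[priority_sum2: priority BETWEEN 1 AND 3 AND status <> 'cancelled']
order_id=7: ✓ → 221
order_id=8: ✗
order_id=9: ✗
order_id=10: ✗
order_id=11: ✓ → 292
order_id=12: ✗
order_id=13: ✓ → 282
order_id=14: ✗
order_id=15: ✗
order_id=16: ✓ → 528
order_id=17: ✓ → 168
order_id=18: ✓ → 48
priority_sum2 = 221 + 292 + 282 + 528 + 168 + 48 = 1539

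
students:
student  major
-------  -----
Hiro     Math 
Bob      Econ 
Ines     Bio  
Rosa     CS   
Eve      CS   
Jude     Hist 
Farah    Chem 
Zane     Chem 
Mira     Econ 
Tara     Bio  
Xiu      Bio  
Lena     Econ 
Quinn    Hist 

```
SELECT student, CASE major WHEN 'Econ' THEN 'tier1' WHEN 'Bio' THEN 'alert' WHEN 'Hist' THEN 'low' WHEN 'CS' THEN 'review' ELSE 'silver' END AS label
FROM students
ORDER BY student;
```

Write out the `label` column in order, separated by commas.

student=Bob: major='Econ' → tier1
student=Eve: major='CS' → review
student=Farah: ELSE → silver
student=Hiro: ELSE → silver
student=Ines: major='Bio' → alert
student=Jude: major='Hist' → low
student=Lena: major='Econ' → tier1
student=Mira: major='Econ' → tier1
student=Quinn: major='Hist' → low
student=Rosa: major='CS' → review
student=Tara: major='Bio' → alert
student=Xiu: major='Bio' → alert
student=Zane: ELSE → silver

tier1, review, silver, silver, alert, low, tier1, tier1, low, review, alert, alert, silver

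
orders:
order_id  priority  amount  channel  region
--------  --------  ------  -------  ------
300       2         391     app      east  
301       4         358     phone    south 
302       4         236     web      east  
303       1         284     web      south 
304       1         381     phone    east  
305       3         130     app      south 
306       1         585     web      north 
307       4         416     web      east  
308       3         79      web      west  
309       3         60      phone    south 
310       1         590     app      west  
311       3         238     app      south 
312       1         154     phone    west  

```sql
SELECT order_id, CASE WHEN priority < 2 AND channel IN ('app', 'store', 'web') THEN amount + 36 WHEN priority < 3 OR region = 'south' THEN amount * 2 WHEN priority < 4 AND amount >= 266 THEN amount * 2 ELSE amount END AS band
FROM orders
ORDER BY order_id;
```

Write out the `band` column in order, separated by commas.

782, 716, 236, 320, 762, 260, 621, 416, 79, 120, 626, 476, 308

order_id=300: priority < 3 OR region = 'south' → 782
order_id=301: priority < 3 OR region = 'south' → 716
order_id=302: ELSE → 236
order_id=303: priority < 2 AND channel IN ('app', 'store', 'web') → 320
order_id=304: priority < 3 OR region = 'south' → 762
order_id=305: priority < 3 OR region = 'south' → 260
order_id=306: priority < 2 AND channel IN ('app', 'store', 'web') → 621
order_id=307: ELSE → 416
order_id=308: ELSE → 79
order_id=309: priority < 3 OR region = 'south' → 120
order_id=310: priority < 2 AND channel IN ('app', 'store', 'web') → 626
order_id=311: priority < 3 OR region = 'south' → 476
order_id=312: priority < 3 OR region = 'south' → 308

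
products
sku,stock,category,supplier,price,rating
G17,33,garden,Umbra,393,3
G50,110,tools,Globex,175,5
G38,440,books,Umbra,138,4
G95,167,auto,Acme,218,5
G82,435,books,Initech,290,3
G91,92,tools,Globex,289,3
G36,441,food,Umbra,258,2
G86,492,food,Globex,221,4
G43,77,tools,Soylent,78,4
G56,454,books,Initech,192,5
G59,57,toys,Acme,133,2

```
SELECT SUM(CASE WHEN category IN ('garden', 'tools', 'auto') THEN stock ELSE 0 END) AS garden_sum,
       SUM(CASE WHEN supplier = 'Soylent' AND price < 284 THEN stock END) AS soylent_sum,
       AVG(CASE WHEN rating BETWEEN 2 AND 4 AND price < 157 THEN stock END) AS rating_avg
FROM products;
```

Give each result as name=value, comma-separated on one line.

garden_sum=479, soylent_sum=77, rating_avg=191.3333333333

[garden_sum: category IN ('garden', 'tools', 'auto')]
sku=G17: ✓ → 33
sku=G50: ✓ → 110
sku=G38: ✗
sku=G95: ✓ → 167
sku=G82: ✗
sku=G91: ✓ → 92
sku=G36: ✗
sku=G86: ✗
sku=G43: ✓ → 77
sku=G56: ✗
sku=G59: ✗
garden_sum = 33 + 110 + 167 + 92 + 77 = 479
—
[soylent_sum: supplier = 'Soylent' AND price < 284]
sku=G17: ✗
sku=G50: ✗
sku=G38: ✗
sku=G95: ✗
sku=G82: ✗
sku=G91: ✗
sku=G36: ✗
sku=G86: ✗
sku=G43: ✓ → 77
sku=G56: ✗
sku=G59: ✗
soylent_sum = 77
—
[rating_avg: rating BETWEEN 2 AND 4 AND price < 157]
sku=G17: ✗
sku=G50: ✗
sku=G38: ✓ → 440
sku=G95: ✗
sku=G82: ✗
sku=G91: ✗
sku=G36: ✗
sku=G86: ✗
sku=G43: ✓ → 77
sku=G56: ✗
sku=G59: ✓ → 57
rating_avg = (440 + 77 + 57) / 3 = 191.3333333333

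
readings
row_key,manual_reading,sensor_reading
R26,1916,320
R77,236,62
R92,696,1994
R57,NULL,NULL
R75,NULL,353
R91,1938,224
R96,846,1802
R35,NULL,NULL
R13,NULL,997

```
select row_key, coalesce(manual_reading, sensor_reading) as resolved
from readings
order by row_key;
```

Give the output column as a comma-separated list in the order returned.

row_key=R13: manual_reading=NULL, sensor_reading=997 → 997
row_key=R26: manual_reading=1916 → 1916
row_key=R35: manual_reading=NULL, sensor_reading=NULL (all NULL) → NULL
row_key=R57: manual_reading=NULL, sensor_reading=NULL (all NULL) → NULL
row_key=R75: manual_reading=NULL, sensor_reading=353 → 353
row_key=R77: manual_reading=236 → 236
row_key=R91: manual_reading=1938 → 1938
row_key=R92: manual_reading=696 → 696
row_key=R96: manual_reading=846 → 846

997, 1916, NULL, NULL, 353, 236, 1938, 696, 846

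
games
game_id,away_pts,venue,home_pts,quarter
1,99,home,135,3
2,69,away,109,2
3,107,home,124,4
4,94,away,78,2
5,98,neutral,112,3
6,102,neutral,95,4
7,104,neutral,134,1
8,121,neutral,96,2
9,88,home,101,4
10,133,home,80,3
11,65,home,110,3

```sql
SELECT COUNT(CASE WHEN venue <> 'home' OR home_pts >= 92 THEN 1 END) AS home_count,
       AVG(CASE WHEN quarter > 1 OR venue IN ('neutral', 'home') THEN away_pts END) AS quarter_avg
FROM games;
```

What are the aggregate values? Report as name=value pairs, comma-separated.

[home_count: venue <> 'home' OR home_pts >= 92]
game_id=1: ✓ → 1
game_id=2: ✓ → 1
game_id=3: ✓ → 1
game_id=4: ✓ → 1
game_id=5: ✓ → 1
game_id=6: ✓ → 1
game_id=7: ✓ → 1
game_id=8: ✓ → 1
game_id=9: ✓ → 1
game_id=10: ✗
game_id=11: ✓ → 1
home_count = COUNT(1, 1, 1, 1, 1, 1, 1, 1, 1, 1) = 10
—
[quarter_avg: quarter > 1 OR venue IN ('neutral', 'home')]
game_id=1: ✓ → 99
game_id=2: ✓ → 69
game_id=3: ✓ → 107
game_id=4: ✓ → 94
game_id=5: ✓ → 98
game_id=6: ✓ → 102
game_id=7: ✓ → 104
game_id=8: ✓ → 121
game_id=9: ✓ → 88
game_id=10: ✓ → 133
game_id=11: ✓ → 65
quarter_avg = (99 + 69 + 107 + 94 + 98 + 102 + 104 + 121 + 88 + 133 + 65) / 11 = 98.1818181818

home_count=10, quarter_avg=98.1818181818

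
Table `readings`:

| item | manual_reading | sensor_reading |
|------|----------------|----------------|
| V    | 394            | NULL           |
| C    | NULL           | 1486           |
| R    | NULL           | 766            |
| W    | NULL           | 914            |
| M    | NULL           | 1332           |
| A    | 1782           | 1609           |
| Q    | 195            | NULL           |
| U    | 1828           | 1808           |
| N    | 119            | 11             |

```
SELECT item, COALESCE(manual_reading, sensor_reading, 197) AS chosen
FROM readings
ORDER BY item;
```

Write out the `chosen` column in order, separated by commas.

1782, 1486, 1332, 119, 195, 766, 1828, 394, 914

item=A: manual_reading=1782 → 1782
item=C: manual_reading=NULL, sensor_reading=1486 → 1486
item=M: manual_reading=NULL, sensor_reading=1332 → 1332
item=N: manual_reading=119 → 119
item=Q: manual_reading=195 → 195
item=R: manual_reading=NULL, sensor_reading=766 → 766
item=U: manual_reading=1828 → 1828
item=V: manual_reading=394 → 394
item=W: manual_reading=NULL, sensor_reading=914 → 914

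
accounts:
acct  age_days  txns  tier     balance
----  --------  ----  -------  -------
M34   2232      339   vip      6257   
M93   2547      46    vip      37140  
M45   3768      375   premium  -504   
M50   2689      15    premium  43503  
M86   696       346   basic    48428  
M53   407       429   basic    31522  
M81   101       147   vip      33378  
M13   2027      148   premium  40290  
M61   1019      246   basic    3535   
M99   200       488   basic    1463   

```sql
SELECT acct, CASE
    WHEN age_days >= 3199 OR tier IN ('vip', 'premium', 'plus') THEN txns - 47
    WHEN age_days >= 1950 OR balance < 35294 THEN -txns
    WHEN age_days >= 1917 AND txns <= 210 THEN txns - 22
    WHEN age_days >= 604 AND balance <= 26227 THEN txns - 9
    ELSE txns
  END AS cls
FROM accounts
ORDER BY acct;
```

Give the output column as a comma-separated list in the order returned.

101, 292, 328, -32, -429, -246, 100, 346, -1, -488

acct=M13: age_days >= 3199 OR tier IN ('vip', 'premium', 'plus') → 101
acct=M34: age_days >= 3199 OR tier IN ('vip', 'premium', 'plus') → 292
acct=M45: age_days >= 3199 OR tier IN ('vip', 'premium', 'plus') → 328
acct=M50: age_days >= 3199 OR tier IN ('vip', 'premium', 'plus') → -32
acct=M53: age_days >= 1950 OR balance < 35294 → -429
acct=M61: age_days >= 1950 OR balance < 35294 → -246
acct=M81: age_days >= 3199 OR tier IN ('vip', 'premium', 'plus') → 100
acct=M86: ELSE → 346
acct=M93: age_days >= 3199 OR tier IN ('vip', 'premium', 'plus') → -1
acct=M99: age_days >= 1950 OR balance < 35294 → -488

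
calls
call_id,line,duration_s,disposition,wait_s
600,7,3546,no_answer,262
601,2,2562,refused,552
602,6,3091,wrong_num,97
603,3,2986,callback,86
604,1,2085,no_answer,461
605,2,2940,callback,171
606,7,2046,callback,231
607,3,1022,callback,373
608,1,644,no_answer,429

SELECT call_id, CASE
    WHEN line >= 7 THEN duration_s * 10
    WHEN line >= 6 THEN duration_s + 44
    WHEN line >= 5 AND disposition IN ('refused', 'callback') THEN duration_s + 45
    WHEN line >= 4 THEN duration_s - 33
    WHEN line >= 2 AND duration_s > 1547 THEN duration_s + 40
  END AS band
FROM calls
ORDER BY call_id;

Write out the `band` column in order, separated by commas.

35460, 2602, 3135, 3026, NULL, 2980, 20460, NULL, NULL

call_id=600: line >= 7 → 35460
call_id=601: line >= 2 AND duration_s > 1547 → 2602
call_id=602: line >= 6 → 3135
call_id=603: line >= 2 AND duration_s > 1547 → 3026
call_id=604: (no match → NULL) → NULL
call_id=605: line >= 2 AND duration_s > 1547 → 2980
call_id=606: line >= 7 → 20460
call_id=607: (no match → NULL) → NULL
call_id=608: (no match → NULL) → NULL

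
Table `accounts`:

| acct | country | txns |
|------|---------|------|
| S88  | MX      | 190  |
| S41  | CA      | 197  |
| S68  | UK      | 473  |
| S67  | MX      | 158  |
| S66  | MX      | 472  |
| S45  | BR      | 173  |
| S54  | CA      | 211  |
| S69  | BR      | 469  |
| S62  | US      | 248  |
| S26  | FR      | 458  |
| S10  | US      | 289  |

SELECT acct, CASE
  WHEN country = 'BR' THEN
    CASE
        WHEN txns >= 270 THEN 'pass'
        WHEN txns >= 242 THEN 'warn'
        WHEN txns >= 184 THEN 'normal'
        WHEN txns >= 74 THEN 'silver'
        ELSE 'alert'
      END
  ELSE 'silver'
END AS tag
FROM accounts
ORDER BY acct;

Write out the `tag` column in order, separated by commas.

acct=S10: country='US' → outer ELSE → silver
acct=S26: country='FR' → outer ELSE → silver
acct=S41: country='CA' → outer ELSE → silver
acct=S45: country='BR' → inner[txns >= 74] → silver
acct=S54: country='CA' → outer ELSE → silver
acct=S62: country='US' → outer ELSE → silver
acct=S66: country='MX' → outer ELSE → silver
acct=S67: country='MX' → outer ELSE → silver
acct=S68: country='UK' → outer ELSE → silver
acct=S69: country='BR' → inner[txns >= 270] → pass
acct=S88: country='MX' → outer ELSE → silver

silver, silver, silver, silver, silver, silver, silver, silver, silver, pass, silver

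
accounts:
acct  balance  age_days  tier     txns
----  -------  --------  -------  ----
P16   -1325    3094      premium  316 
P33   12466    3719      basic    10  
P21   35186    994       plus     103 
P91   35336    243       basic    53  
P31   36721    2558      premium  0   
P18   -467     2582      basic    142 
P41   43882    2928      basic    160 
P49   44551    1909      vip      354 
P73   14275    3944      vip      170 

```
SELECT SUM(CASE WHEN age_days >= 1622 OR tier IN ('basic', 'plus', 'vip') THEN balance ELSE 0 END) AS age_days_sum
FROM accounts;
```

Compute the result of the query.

220625

acct=P16: ✓ → -1325
acct=P33: ✓ → 12466
acct=P21: ✓ → 35186
acct=P91: ✓ → 35336
acct=P31: ✓ → 36721
acct=P18: ✓ → -467
acct=P41: ✓ → 43882
acct=P49: ✓ → 44551
acct=P73: ✓ → 14275
age_days_sum = -1325 + 12466 + 35186 + 35336 + 36721 + -467 + 43882 + 44551 + 14275 = 220625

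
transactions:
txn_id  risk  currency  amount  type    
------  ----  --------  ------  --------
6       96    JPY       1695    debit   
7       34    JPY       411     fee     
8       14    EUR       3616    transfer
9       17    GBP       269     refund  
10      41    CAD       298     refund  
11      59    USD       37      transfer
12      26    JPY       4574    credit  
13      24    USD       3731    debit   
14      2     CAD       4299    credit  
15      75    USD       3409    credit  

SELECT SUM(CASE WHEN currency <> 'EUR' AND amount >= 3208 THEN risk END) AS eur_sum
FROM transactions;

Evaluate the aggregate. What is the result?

127

txn_id=6: ✗
txn_id=7: ✗
txn_id=8: ✗
txn_id=9: ✗
txn_id=10: ✗
txn_id=11: ✗
txn_id=12: ✓ → 26
txn_id=13: ✓ → 24
txn_id=14: ✓ → 2
txn_id=15: ✓ → 75
eur_sum = 26 + 24 + 2 + 75 = 127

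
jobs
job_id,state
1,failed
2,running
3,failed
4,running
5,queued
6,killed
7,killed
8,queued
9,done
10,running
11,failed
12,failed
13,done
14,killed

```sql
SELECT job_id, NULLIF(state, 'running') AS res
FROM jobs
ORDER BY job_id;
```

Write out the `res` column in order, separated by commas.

failed, NULL, failed, NULL, queued, killed, killed, queued, done, NULL, failed, failed, done, killed

job_id=1: state=failed vs running: differ → failed
job_id=2: state=running vs running: equal → NULL
job_id=3: state=failed vs running: differ → failed
job_id=4: state=running vs running: equal → NULL
job_id=5: state=queued vs running: differ → queued
job_id=6: state=killed vs running: differ → killed
job_id=7: state=killed vs running: differ → killed
job_id=8: state=queued vs running: differ → queued
job_id=9: state=done vs running: differ → done
job_id=10: state=running vs running: equal → NULL
job_id=11: state=failed vs running: differ → failed
job_id=12: state=failed vs running: differ → failed
job_id=13: state=done vs running: differ → done
job_id=14: state=killed vs running: differ → killed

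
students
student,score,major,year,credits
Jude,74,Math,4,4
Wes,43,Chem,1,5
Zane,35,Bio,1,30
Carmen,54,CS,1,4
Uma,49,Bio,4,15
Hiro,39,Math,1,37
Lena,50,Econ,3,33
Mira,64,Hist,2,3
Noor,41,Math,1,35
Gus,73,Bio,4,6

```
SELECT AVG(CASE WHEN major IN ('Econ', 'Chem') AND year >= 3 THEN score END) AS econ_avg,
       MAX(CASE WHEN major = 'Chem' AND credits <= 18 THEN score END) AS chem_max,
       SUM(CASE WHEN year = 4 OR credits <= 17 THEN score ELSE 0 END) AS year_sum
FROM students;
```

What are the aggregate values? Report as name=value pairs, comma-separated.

[econ_avg: major IN ('Econ', 'Chem') AND year >= 3]
student=Jude: ✗
student=Wes: ✗
student=Zane: ✗
student=Carmen: ✗
student=Uma: ✗
student=Hiro: ✗
student=Lena: ✓ → 50
student=Mira: ✗
student=Noor: ✗
student=Gus: ✗
econ_avg = 50
—
[chem_max: major = 'Chem' AND credits <= 18]
student=Jude: ✗
student=Wes: ✓ → 43
student=Zane: ✗
student=Carmen: ✗
student=Uma: ✗
student=Hiro: ✗
student=Lena: ✗
student=Mira: ✗
student=Noor: ✗
student=Gus: ✗
chem_max = MAX(43) = 43
—
[year_sum: year = 4 OR credits <= 17]
student=Jude: ✓ → 74
student=Wes: ✓ → 43
student=Zane: ✗
student=Carmen: ✓ → 54
student=Uma: ✓ → 49
student=Hiro: ✗
student=Lena: ✗
student=Mira: ✓ → 64
student=Noor: ✗
student=Gus: ✓ → 73
year_sum = 74 + 43 + 54 + 49 + 64 + 73 = 357

econ_avg=50, chem_max=43, year_sum=357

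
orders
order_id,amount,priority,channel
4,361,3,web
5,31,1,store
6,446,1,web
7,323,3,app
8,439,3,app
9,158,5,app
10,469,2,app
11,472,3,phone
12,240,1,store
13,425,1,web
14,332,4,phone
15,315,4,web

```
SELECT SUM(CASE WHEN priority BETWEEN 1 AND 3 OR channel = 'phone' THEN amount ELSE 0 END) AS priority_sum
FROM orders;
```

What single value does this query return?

3538

order_id=4: ✓ → 361
order_id=5: ✓ → 31
order_id=6: ✓ → 446
order_id=7: ✓ → 323
order_id=8: ✓ → 439
order_id=9: ✗
order_id=10: ✓ → 469
order_id=11: ✓ → 472
order_id=12: ✓ → 240
order_id=13: ✓ → 425
order_id=14: ✓ → 332
order_id=15: ✗
priority_sum = 361 + 31 + 446 + 323 + 439 + 469 + 472 + 240 + 425 + 332 = 3538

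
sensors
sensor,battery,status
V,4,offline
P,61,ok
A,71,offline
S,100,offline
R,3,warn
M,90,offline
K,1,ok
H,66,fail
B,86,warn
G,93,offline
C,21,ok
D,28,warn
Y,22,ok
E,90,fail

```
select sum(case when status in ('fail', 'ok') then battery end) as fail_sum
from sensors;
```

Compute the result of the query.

261

sensor=V: ✗
sensor=P: ✓ → 61
sensor=A: ✗
sensor=S: ✗
sensor=R: ✗
sensor=M: ✗
sensor=K: ✓ → 1
sensor=H: ✓ → 66
sensor=B: ✗
sensor=G: ✗
sensor=C: ✓ → 21
sensor=D: ✗
sensor=Y: ✓ → 22
sensor=E: ✓ → 90
fail_sum = 61 + 1 + 66 + 21 + 22 + 90 = 261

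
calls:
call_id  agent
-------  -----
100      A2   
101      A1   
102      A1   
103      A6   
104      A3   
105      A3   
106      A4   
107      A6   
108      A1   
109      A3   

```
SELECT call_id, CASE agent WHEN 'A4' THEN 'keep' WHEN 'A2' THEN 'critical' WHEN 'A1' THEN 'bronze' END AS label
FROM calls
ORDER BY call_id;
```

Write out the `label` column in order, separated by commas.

call_id=100: agent='A2' → critical
call_id=101: agent='A1' → bronze
call_id=102: agent='A1' → bronze
call_id=103: (no match → NULL) → NULL
call_id=104: (no match → NULL) → NULL
call_id=105: (no match → NULL) → NULL
call_id=106: agent='A4' → keep
call_id=107: (no match → NULL) → NULL
call_id=108: agent='A1' → bronze
call_id=109: (no match → NULL) → NULL

critical, bronze, bronze, NULL, NULL, NULL, keep, NULL, bronze, NULL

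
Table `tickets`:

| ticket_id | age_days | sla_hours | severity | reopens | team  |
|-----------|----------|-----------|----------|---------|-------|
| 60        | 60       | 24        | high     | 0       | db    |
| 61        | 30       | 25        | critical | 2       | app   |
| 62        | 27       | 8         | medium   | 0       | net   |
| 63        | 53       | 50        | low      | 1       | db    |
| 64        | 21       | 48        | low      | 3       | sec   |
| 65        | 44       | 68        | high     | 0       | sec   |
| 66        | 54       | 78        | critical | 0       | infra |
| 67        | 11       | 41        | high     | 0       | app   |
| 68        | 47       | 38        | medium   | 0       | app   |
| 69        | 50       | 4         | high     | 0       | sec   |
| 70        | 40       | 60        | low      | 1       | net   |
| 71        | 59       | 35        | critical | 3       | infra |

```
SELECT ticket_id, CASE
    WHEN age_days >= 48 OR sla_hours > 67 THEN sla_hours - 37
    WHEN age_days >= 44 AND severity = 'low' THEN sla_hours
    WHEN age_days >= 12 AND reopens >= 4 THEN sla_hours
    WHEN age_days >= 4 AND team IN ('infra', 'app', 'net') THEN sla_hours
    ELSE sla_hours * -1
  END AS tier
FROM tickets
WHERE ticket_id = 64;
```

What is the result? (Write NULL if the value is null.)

-48

ticket_id = 64: age_days=21, sla_hours=48, severity=low, reopens=3, team=sec.
age_days >= 48 OR sla_hours > 67 → false
age_days >= 44 AND severity = 'low' → false
age_days >= 12 AND reopens >= 4 → false
age_days >= 4 AND team IN ('infra', 'app', 'net') → false
No prior WHEN matched → ELSE → -48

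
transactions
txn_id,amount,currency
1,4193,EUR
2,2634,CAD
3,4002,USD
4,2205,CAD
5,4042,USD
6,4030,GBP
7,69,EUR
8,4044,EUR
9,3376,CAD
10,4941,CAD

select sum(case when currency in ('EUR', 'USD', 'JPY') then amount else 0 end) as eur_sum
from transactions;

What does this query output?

16350

txn_id=1: ✓ → 4193
txn_id=2: ✗
txn_id=3: ✓ → 4002
txn_id=4: ✗
txn_id=5: ✓ → 4042
txn_id=6: ✗
txn_id=7: ✓ → 69
txn_id=8: ✓ → 4044
txn_id=9: ✗
txn_id=10: ✗
eur_sum = 4193 + 4002 + 4042 + 69 + 4044 = 16350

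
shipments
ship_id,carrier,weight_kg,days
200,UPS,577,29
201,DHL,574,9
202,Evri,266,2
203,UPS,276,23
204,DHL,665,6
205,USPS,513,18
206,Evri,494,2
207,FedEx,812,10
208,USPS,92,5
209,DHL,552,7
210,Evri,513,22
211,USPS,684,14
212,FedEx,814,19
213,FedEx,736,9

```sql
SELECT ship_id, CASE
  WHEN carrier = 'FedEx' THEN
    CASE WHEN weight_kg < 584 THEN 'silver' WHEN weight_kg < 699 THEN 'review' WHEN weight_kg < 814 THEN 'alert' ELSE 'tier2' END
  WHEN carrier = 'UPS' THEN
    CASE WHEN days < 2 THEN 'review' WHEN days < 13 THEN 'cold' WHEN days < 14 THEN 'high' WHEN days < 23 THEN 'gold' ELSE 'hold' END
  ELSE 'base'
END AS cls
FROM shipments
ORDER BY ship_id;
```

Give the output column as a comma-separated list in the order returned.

ship_id=200: carrier='UPS' → inner[ELSE] → hold
ship_id=201: carrier='DHL' → outer ELSE → base
ship_id=202: carrier='Evri' → outer ELSE → base
ship_id=203: carrier='UPS' → inner[ELSE] → hold
ship_id=204: carrier='DHL' → outer ELSE → base
ship_id=205: carrier='USPS' → outer ELSE → base
ship_id=206: carrier='Evri' → outer ELSE → base
ship_id=207: carrier='FedEx' → inner[weight_kg < 814] → alert
ship_id=208: carrier='USPS' → outer ELSE → base
ship_id=209: carrier='DHL' → outer ELSE → base
ship_id=210: carrier='Evri' → outer ELSE → base
ship_id=211: carrier='USPS' → outer ELSE → base
ship_id=212: carrier='FedEx' → inner[ELSE] → tier2
ship_id=213: carrier='FedEx' → inner[weight_kg < 814] → alert

hold, base, base, hold, base, base, base, alert, base, base, base, base, tier2, alert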